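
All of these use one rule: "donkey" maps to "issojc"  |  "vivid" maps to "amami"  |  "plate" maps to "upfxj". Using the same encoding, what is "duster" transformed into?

A repeating key of period 2 is used — shifts +5, +4 over and over.
For duster: d+5=i, u+4=y, s+5=x, t+4=x, e+5=j, r+4=v.

iyxxjv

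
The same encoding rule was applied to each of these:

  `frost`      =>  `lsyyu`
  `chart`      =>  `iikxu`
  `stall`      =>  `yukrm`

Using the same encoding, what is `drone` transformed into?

Shifts by position in frost: pos 0: f→l (+6), pos 1: r→s (+1), pos 2: o→y (+10), pos 3: s→y (+6), pos 4: t→u (+1) — repeating every 3. The shifts repeat in a cycle of length 3: positions 0,1,… shift by +6, +1, +10, then the pattern repeats.
Applying it to drone: d+6=j, r+1=s, o+10=y, n+6=t, e+1=f.

jsytf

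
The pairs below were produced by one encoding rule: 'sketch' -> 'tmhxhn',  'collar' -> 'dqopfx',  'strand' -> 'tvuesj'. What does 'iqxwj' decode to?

house

In sketch: s→t is +1, k→m is +2, e→h is +3, t→x is +4 — the shift increases by 1 each position. The shift increases by 1 at each position, starting from +1: 1, 2, 3, ….
Decoding iqxwj: i−1=h, q−2=o, x−3=u, w−4=s, j−5=e.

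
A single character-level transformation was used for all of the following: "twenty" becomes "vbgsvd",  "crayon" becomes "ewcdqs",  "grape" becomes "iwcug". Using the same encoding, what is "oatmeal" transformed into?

Shifts by position in twenty: pos 0: t→v (+2), pos 1: w→b (+5), pos 2: e→g (+2), pos 3: n→s (+5) — repeating every 2. A repeating key of period 2 is used — shifts +2, +5 over and over.
For oatmeal: o+2=q, a+5=f, t+2=v, m+5=r, e+2=g, a+5=f, l+2=n.

qfvrgfn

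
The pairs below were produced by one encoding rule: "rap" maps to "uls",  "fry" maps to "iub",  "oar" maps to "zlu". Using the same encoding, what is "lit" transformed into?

otw

The shift depends on letter class: consonant r→u is +3, but vowel a→l is +11. The rule splits by letter class: vowels +11, consonants +3.
Applying it to lit: l(cons)+3=o, i(vowel)+11=t, t(cons)+3=w.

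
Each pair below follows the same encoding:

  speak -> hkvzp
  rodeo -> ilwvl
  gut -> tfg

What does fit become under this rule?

urg

Each letter is replaced by its mirror in the alphabet: a↔z, b↔y, c↔x, and so on (the Atbash cipher).
Applying it to fit: f↔u, i↔r, t↔g.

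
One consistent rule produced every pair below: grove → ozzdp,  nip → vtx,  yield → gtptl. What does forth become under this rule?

Vowels shift forward by 11 and consonants shift forward by 8.
For forth: f(cons)+8=n, o(vowel)+11=z, r(cons)+8=z, t(cons)+8=b, h(cons)+8=p.

nzzbp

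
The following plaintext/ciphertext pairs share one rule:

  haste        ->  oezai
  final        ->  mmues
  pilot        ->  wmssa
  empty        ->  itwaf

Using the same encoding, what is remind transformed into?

yitmuk

The rule splits by letter class: vowels +4, consonants +7.
For remind: r(cons)+7=y, e(vowel)+4=i, m(cons)+7=t, i(vowel)+4=m, n(cons)+7=u, d(cons)+7=k.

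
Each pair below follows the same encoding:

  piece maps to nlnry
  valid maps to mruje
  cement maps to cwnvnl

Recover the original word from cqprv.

might

The output letters match the input read backwards, each shifted +9: piece reversed is eceip. Read the word backwards and shift each letter +9.
Reversing it on cqprv: shift back: c−9=t, q−9=h, p−9=g, r−9=i, v−9=m → thgim; then reverse → might.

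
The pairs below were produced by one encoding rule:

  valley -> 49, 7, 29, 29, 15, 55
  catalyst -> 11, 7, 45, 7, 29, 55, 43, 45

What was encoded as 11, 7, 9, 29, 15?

Each letter becomes 2×(its alphabet position, a=1..z=26) + 5.
Reversing it on 11, 7, 9, 29, 15: 11→(11−5)÷2=3=c, 7→(7−5)÷2=1=a, 9→(9−5)÷2=2=b, 29→(29−5)÷2=12=l, 15→(15−5)÷2=5=e.

cable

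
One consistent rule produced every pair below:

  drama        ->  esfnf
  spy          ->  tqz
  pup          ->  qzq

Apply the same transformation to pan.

The shift depends on letter class: consonant d→e is +1, but vowel a→f is +5. Two shifts are in play — +5 for a/e/i/o/u, +1 for every other letter.
Applying it to pan: p(cons)+1=q, a(vowel)+5=f, n(cons)+1=o.

qfo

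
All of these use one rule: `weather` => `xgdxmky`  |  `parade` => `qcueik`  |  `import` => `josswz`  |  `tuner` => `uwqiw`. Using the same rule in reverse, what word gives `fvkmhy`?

ethics

In weather: w→x is +1, e→g is +2, a→d is +3, t→x is +4 — the shift increases by 1 each position. The shift increases by 1 at each position, starting from +1: 1, 2, 3, ….
Reversing it on fvkmhy: f−1=e, v−2=t, k−3=h, m−4=i, h−5=c, y−6=s.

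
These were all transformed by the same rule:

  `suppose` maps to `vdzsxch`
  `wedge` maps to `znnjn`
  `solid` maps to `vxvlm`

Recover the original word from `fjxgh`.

candy

Shifts by position in suppose: pos 0: s→v (+3), pos 1: u→d (+9), pos 2: p→z (+10), pos 3: p→s (+3), pos 4: o→x (+9), pos 5: s→c (+10) — repeating every 3. It's a Vigenère-style cipher with numeric key [3,9,10]: position i shifts by key[i mod 3].
Undoing it on fjxgh: f−3=c, j−9=a, x−10=n, g−3=d, h−9=y.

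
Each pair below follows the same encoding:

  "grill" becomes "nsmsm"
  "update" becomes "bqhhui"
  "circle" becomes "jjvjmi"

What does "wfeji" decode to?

peach

It's a Vigenère-style cipher with numeric key [7,1,4]: position i shifts by key[i mod 3].
Undoing it on wfeji: w−7=p, f−1=e, e−4=a, j−7=c, i−1=h.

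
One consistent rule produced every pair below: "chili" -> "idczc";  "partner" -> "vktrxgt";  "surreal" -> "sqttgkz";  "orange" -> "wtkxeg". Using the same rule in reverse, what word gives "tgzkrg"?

c(2)→i(8) and h(7)→d(3) fit y≡25x+10 (mod 26); the inverse of 25 mod 26 is 25. Treating letters as 0–25, the rule is x ↦ 25x + 10 (mod 26).
Decoding tgzkrg: t(19)→25·(19−10)≡17=r; g(6)→25·(6−10)≡4=e; z(25)→25·(25−10)≡11=l; k(10)→25·(10−10)≡0=a; r(17)→25·(17−10)≡19=t; g(6)→25·(6−10)≡4=e (all mod 26).

relate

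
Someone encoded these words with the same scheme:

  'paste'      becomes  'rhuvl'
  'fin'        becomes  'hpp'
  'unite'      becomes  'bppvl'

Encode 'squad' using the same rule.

Vowels shift forward by 7 and consonants shift forward by 2.
Applying it to squad: s(cons)+2=u, q(cons)+2=s, u(vowel)+7=b, a(vowel)+7=h, d(cons)+2=f.

usbhf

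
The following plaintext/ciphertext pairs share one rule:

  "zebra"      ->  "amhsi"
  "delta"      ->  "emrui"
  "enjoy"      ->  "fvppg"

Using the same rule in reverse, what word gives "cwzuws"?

Shifts by position in zebra: pos 0: z→a (+1), pos 1: e→m (+8), pos 2: b→h (+6), pos 3: r→s (+1), pos 4: a→i (+8) — repeating every 3. The shifts repeat in a cycle of length 3: positions 0,1,… shift by +1, +8, +6, then the pattern repeats.
Decoding cwzuws: c−1=b, w−8=o, z−6=t, u−1=t, w−8=o, s−6=m.

bottom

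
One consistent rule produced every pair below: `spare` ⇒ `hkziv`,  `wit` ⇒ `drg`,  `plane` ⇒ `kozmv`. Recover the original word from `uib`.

Each pair mirrors across the alphabet (s↔h, p↔k, a↔z): positions sum to 25. Each letter is replaced by its mirror in the alphabet: a↔z, b↔y, c↔x, and so on (the Atbash cipher).
Reversing it on uib: u↔f, i↔r, b↔y.

fry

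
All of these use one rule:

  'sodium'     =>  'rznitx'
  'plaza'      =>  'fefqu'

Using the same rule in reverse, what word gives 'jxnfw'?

raise

The output letters match the input read backwards, each shifted +5: sodium reversed is muidos. Two steps: reverse the string, then apply a Caesar shift of +5.
Decoding jxnfw: shift back: j−5=e, x−5=s, n−5=i, f−5=a, w−5=r → esiar; then reverse → raise.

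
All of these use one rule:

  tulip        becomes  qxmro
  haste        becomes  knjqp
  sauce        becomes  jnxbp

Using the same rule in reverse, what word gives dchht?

groom

t(19)→q(16) and u(20)→x(23) fit y≡7x+13 (mod 26); the inverse of 7 mod 26 is 15. Treating letters as 0–25, the rule is x ↦ 7x + 13 (mod 26).
Undoing it on dchht: d(3)→15·(3−13)≡6=g; c(2)→15·(2−13)≡17=r; h(7)→15·(7−13)≡14=o; h(7)→15·(7−13)≡14=o; t(19)→15·(19−13)≡12=m (all mod 26).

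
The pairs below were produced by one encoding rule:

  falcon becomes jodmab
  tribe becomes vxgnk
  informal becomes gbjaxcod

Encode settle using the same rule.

wkvvdk

f(5)→j(9) and a(0)→o(14) fit y≡25x+14 (mod 26); the inverse of 25 mod 26 is 25. Each letter's alphabet position (a=0..z=25) is mapped through 25·x+14 mod 26 — an affine cipher.
For settle: s(18)→25·18+14≡22=w; e(4)→25·4+14≡10=k; t(19)→25·19+14≡21=v; t(19)→25·19+14≡21=v; l(11)→25·11+14≡3=d; e(4)→25·4+14≡10=k (all mod 26).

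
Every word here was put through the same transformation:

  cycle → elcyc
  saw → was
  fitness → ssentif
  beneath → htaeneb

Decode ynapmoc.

company

It's just the letters in reverse order.
Undoing it on ynapmoc: then reverse → company.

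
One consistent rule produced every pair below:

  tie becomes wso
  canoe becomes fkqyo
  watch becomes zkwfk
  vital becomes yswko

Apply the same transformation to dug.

gej

The shift depends on letter class: consonant t→w is +3, but vowel i→s is +10. The rule splits by letter class: vowels +10, consonants +3.
For dug: d(cons)+3=g, u(vowel)+10=e, g(cons)+3=j.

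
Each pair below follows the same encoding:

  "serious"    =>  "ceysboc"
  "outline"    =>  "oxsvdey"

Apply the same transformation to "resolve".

The output letters match the input read backwards, each shifted +10: serious reversed is suoires. Read the word backwards and shift each letter +10.
Applying it to resolve: reverse → evloser; then shift: e+10=o, v+10=f, l+10=v, o+10=y, s+10=c, e+10=o, r+10=b.

ofvycob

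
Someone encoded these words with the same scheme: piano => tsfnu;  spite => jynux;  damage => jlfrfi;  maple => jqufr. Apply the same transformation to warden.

sjiwfb

The output letters match the input read backwards, each shifted +5: piano reversed is onaip. The word is reversed, then every letter is shifted forward by 5.
For warden: reverse → nedraw; then shift: n+5=s, e+5=j, d+5=i, r+5=w, a+5=f, w+5=b.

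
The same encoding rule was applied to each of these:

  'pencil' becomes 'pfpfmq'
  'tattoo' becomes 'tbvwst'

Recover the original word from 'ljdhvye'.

In pencil: p→p is +0, e→f is +1, n→p is +2, c→f is +3 — the shift increases by 1 each position. Letter i (0-indexed) is shifted by i+0, so successive shifts are 0, 1, 2, ….
Decoding ljdhvye: l−0=l, j−1=i, d−2=b, h−3=e, v−4=r, y−5=t, e−6=y.

liberty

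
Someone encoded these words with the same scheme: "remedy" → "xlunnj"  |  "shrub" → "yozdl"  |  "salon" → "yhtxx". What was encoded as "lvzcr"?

forth

In remedy: r→x is +6, e→l is +7, m→u is +8, e→n is +9 — the shift increases by 1 each position. The shift increases by 1 at each position, starting from +6: 6, 7, 8, ….
Decoding lvzcr: l−6=f, v−7=o, z−8=r, c−9=t, r−10=h.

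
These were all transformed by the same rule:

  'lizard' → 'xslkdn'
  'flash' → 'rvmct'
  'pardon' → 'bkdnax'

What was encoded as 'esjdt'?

Shifts by position in lizard: pos 0: l→x (+12), pos 1: i→s (+10), pos 2: z→l (+12), pos 3: a→k (+10) — repeating every 2. A repeating key of period 2 is used — shifts +12, +10 over and over.
Decoding esjdt: e−12=s, s−10=i, j−12=x, d−10=t, t−12=h.

sixth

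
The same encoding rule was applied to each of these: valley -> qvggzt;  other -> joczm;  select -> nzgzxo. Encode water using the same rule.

rvozm

Compare letters: v→q is +21, a→v is +21, l→g is +21 — a constant shift. It's a constant shift of +21 (ROT21).
For water: w+21=r, a+21=v, t+21=o, e+21=z, r+21=m.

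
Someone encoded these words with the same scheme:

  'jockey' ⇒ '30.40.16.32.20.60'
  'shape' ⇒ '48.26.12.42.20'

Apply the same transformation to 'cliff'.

j(#10)→30 and o(#15)→40: differences scale by 2, so n = 2·pos + 10. With a=1..z=26, the number is 2·pos + 10.
For cliff: c=3→16, l=12→34, i=9→28, f=6→22, f=6→22.

16.34.28.22.22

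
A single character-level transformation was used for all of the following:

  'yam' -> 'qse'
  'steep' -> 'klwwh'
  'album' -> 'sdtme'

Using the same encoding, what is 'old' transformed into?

Compare letters: y→q is +18, a→s is +18, m→e is +18 — a constant shift. Each letter is shifted forward by 18 in the alphabet (a Caesar shift of +18).
For old: o+18=g, l+18=d, d+18=v.

gdv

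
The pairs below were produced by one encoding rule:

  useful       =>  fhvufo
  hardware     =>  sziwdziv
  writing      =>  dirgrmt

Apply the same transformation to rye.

ibv

Each pair mirrors across the alphabet (u↔f, s↔h, e↔v): positions sum to 25. Each letter is replaced by its mirror in the alphabet: a↔z, b↔y, c↔x, and so on (the Atbash cipher).
On rye: r↔i, y↔b, e↔v.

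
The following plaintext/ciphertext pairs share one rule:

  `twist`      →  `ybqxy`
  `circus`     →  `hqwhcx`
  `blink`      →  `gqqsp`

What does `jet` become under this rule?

The shift depends on letter class: consonant t→y is +5, but vowel i→q is +8. The rule splits by letter class: vowels +8, consonants +5.
Applying it to jet: j(cons)+5=o, e(vowel)+8=m, t(cons)+5=y.

omy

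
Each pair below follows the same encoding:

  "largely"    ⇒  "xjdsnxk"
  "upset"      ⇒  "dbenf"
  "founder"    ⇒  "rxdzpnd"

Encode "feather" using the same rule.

rnjftnd

Two shifts are in play — +9 for a/e/i/o/u, +12 for every other letter.
For feather: f(cons)+12=r, e(vowel)+9=n, a(vowel)+9=j, t(cons)+12=f, h(cons)+12=t, e(vowel)+9=n, r(cons)+12=d.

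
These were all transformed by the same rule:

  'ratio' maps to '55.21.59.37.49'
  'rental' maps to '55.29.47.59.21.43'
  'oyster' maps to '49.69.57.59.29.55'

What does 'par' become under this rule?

r(#18)→55 and a(#1)→21: differences scale by 2, so n = 2·pos + 19. The formula is n = 2×(alphabet index, a=1) + 19.
For par: p=16→51, a=1→21, r=18→55.

51.21.55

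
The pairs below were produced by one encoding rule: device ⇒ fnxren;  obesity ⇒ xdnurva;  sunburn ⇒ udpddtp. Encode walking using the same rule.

The shift depends on letter class: consonant d→f is +2, but vowel e→n is +9. The rule splits by letter class: vowels +9, consonants +2.
On walking: w(cons)+2=y, a(vowel)+9=j, l(cons)+2=n, k(cons)+2=m, i(vowel)+9=r, n(cons)+2=p, g(cons)+2=i.

yjnmrpi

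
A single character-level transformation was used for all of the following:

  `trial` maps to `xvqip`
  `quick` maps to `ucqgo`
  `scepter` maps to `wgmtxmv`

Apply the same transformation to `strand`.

The shift depends on letter class: consonant t→x is +4, but vowel i→q is +8. The rule splits by letter class: vowels +8, consonants +4.
For strand: s(cons)+4=w, t(cons)+4=x, r(cons)+4=v, a(vowel)+8=i, n(cons)+4=r, d(cons)+4=h.

wxvirh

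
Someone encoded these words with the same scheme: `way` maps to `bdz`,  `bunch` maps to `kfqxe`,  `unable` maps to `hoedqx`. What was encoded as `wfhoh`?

elect

The output letters match the input read backwards, each shifted +3: way reversed is yaw. Read the word backwards and shift each letter +3.
Decoding wfhoh: shift back: w−3=t, f−3=c, h−3=e, o−3=l, h−3=e → tcele; then reverse → elect.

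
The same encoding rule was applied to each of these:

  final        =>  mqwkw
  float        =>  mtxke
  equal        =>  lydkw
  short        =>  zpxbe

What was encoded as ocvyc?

humor

In final: f→m is +7, i→q is +8, n→w is +9, a→k is +10 — the shift increases by 1 each position. Each letter shifts forward by (position + 7), i.e. 7, 8, 9, … — the shift grows by one for each successive letter.
Reversing it on ocvyc: o−7=h, c−8=u, v−9=m, y−10=o, c−11=r.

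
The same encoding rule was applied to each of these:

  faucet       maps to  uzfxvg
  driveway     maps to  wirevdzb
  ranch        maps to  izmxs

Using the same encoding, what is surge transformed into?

hfitv

Each pair mirrors across the alphabet (f↔u, a↔z, u↔f): positions sum to 25. This is the alphabet-reversal cipher (Atbash): a becomes z, b becomes y, etc.
For surge: s↔h, u↔f, r↔i, g↔t, e↔v.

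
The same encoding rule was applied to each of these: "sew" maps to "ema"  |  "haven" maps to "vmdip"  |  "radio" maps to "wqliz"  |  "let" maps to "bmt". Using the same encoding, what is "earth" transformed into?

pbzim

Two steps: reverse the string, then apply a Caesar shift of +8.
For earth: reverse → htrae; then shift: h+8=p, t+8=b, r+8=z, a+8=i, e+8=m.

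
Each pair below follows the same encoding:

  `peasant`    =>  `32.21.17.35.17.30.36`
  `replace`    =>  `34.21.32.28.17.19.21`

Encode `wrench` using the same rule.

39.34.21.30.19.24

p is letter #16 and maps to 32: an offset of 16. Letters become their 1-based position plus 16 (so a→17, b→18, …).
On wrench: w=23→39, r=18→34, e=5→21, n=14→30, c=3→19, h=8→24.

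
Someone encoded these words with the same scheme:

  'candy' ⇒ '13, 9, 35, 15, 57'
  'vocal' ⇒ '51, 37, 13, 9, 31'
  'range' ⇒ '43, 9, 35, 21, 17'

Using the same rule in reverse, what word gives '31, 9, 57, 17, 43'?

c(#3)→13 and a(#1)→9: differences scale by 2, so n = 2·pos + 7. The formula is n = 2×(alphabet index, a=1) + 7.
Decoding 31, 9, 57, 17, 43: 31→(31−7)÷2=12=l, 9→(9−7)÷2=1=a, 57→(57−7)÷2=25=y, 17→(17−7)÷2=5=e, 43→(43−7)÷2=18=r.

layer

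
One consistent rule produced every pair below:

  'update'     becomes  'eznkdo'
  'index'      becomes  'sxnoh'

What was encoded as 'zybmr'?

porch

Compare letters: u→e is +10, p→z is +10, d→n is +10 — a constant shift. Every letter moves 10 places later in the alphabet, wrapping around z→a.
Reversing it on zybmr: z−10=p, y−10=o, b−10=r, m−10=c, r−10=h.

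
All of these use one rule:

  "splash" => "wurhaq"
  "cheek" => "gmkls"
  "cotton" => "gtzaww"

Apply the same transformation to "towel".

In splash: s→w is +4, p→u is +5, l→r is +6, a→h is +7 — the shift increases by 1 each position. Letter i (0-indexed) is shifted by i+4, so successive shifts are 4, 5, 6, ….
For towel: t+4=x, o+5=t, w+6=c, e+7=l, l+8=t.

xtclt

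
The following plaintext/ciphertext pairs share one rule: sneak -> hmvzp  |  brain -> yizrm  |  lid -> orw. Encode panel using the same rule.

kzmvo

Each pair mirrors across the alphabet (s↔h, n↔m, e↔v): positions sum to 25. This is the alphabet-reversal cipher (Atbash): a becomes z, b becomes y, etc.
For panel: p↔k, a↔z, n↔m, e↔v, l↔o.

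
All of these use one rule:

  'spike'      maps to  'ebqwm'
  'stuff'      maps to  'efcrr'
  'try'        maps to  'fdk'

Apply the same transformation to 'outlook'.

wcfxwww

The rule splits by letter class: vowels +8, consonants +12.
Applying it to outlook: o(vowel)+8=w, u(vowel)+8=c, t(cons)+12=f, l(cons)+12=x, o(vowel)+8=w, o(vowel)+8=w, k(cons)+12=w.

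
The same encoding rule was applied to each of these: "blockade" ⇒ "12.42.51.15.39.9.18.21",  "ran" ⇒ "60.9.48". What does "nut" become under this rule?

The formula is n = 3×(alphabet index, a=1) + 6.
Applying it to nut: n=14→48, u=21→69, t=20→66.

48.69.66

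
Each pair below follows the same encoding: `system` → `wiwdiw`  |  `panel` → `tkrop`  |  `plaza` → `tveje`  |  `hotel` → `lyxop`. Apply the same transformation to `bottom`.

fyxdsw

Shifts by position in system: pos 0: s→w (+4), pos 1: y→i (+10), pos 2: s→w (+4), pos 3: t→d (+10) — repeating every 2. It's a Vigenère-style cipher with numeric key [4,10]: position i shifts by key[i mod 2].
For bottom: b+4=f, o+10=y, t+4=x, t+10=d, o+4=s, m+10=w.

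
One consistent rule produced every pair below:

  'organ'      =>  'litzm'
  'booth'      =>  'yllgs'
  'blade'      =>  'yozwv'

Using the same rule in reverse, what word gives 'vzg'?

eat

Each letter is replaced by its mirror in the alphabet: a↔z, b↔y, c↔x, and so on (the Atbash cipher).
Reversing it on vzg: v↔e, z↔a, g↔t.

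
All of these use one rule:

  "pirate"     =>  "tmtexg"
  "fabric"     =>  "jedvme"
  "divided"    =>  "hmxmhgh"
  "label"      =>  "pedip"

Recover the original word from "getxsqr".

cartoon

The shifts repeat in a cycle of length 3: positions 0,1,… shift by +4, +4, +2, then the pattern repeats.
Undoing it on getxsqr: g−4=c, e−4=a, t−2=r, x−4=t, s−4=o, q−2=o, r−4=n.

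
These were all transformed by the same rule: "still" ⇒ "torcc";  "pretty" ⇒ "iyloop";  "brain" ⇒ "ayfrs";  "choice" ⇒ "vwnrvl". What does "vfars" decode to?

This is an affine cipher: with a=0,…,z=25, each position x becomes (21x+5) mod 26.
Decoding vfars: v(21)→5·(21−5)≡2=c; f(5)→5·(5−5)≡0=a; a(0)→5·(0−5)≡1=b; r(17)→5·(17−5)≡8=i; s(18)→5·(18−5)≡13=n (all mod 26).

cabin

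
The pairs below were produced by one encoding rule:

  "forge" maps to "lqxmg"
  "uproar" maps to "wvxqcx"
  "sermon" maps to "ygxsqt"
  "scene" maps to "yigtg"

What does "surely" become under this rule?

Two shifts are in play — +2 for a/e/i/o/u, +6 for every other letter.
On surely: s(cons)+6=y, u(vowel)+2=w, r(cons)+6=x, e(vowel)+2=g, l(cons)+6=r, y(cons)+6=e.

ywxgre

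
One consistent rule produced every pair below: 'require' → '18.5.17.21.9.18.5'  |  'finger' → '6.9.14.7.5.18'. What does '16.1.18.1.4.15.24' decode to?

Letters become their 1-indexed alphabet positions: a=1 … z=26.
Decoding 16.1.18.1.4.15.24: 16=p, 1=a, 18=r, 1=a, 4=d, 15=o, 24=x.

paradox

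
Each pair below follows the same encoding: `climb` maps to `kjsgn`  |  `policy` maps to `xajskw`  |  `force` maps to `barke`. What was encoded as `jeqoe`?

lease

c(2)→k(10) and l(11)→j(9) fit y≡23x+16 (mod 26); the inverse of 23 mod 26 is 17. Treating letters as 0–25, the rule is x ↦ 23x + 16 (mod 26).
Reversing it on jeqoe: j(9)→17·(9−16)≡11=l; e(4)→17·(4−16)≡4=e; q(16)→17·(16−16)≡0=a; o(14)→17·(14−16)≡18=s; e(4)→17·(4−16)≡4=e (all mod 26).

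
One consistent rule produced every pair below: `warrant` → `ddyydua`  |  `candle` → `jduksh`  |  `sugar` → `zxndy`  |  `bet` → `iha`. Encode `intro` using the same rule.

The shift depends on letter class: consonant w→d is +7, but vowel a→d is +3. Vowels shift forward by 3 and consonants shift forward by 7.
On intro: i(vowel)+3=l, n(cons)+7=u, t(cons)+7=a, r(cons)+7=y, o(vowel)+3=r.

luayr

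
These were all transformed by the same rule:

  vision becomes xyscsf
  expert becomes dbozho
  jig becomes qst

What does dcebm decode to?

The output letters match the input read backwards, each shifted +10: vision reversed is noisiv. Read the word backwards and shift each letter +10.
Decoding dcebm: shift back: d−10=t, c−10=s, e−10=u, b−10=r, m−10=c → tsurc; then reverse → crust.

crust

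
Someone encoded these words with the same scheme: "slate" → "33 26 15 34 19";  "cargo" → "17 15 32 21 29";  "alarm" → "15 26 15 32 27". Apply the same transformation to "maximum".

s is letter #19 and maps to 33: an offset of 14. The number is (letter's place in the alphabet, a=1) + 14.
On maximum: m=13→27, a=1→15, x=24→38, i=9→23, m=13→27, u=21→35, m=13→27.

27 15 38 23 27 35 27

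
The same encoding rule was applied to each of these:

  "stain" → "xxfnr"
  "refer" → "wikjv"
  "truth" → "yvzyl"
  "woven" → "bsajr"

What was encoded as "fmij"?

Shifts by position in stain: pos 0: s→x (+5), pos 1: t→x (+4), pos 2: a→f (+5), pos 3: i→n (+5), pos 4: n→r (+4) — repeating every 3. The shifts repeat in a cycle of length 3: positions 0,1,… shift by +5, +4, +5, then the pattern repeats.
Reversing it on fmij: f−5=a, m−4=i, i−5=d, j−5=e.

aide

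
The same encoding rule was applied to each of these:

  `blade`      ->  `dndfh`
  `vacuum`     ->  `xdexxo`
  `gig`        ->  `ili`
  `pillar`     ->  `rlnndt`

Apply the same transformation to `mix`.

olz

Vowels shift forward by 3 and consonants shift forward by 2.
Applying it to mix: m(cons)+2=o, i(vowel)+3=l, x(cons)+2=z.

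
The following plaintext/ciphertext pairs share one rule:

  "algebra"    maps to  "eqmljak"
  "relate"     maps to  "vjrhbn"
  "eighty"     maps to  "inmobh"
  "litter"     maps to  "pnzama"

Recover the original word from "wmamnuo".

Each letter shifts forward by (position + 4), i.e. 4, 5, 6, … — the shift grows by one for each successive letter.
Reversing it on wmamnuo: w−4=s, m−5=h, a−6=u, m−7=f, n−8=f, u−9=l, o−10=e.

shuffle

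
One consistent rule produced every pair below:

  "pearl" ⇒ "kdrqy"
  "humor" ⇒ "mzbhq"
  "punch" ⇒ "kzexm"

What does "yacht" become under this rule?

p(15)→k(10) and e(4)→d(3) fit y≡3x+17 (mod 26); the inverse of 3 mod 26 is 9. This is an affine cipher: with a=0,…,z=25, each position x becomes (3x+17) mod 26.
On yacht: y(24)→3·24+17≡11=l; a(0)→3·0+17≡17=r; c(2)→3·2+17≡23=x; h(7)→3·7+17≡12=m; t(19)→3·19+17≡22=w (all mod 26).

lrxmw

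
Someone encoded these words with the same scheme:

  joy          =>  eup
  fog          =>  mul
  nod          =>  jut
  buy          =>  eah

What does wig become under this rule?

Two steps: reverse the string, then apply a Caesar shift of +6.
On wig: reverse → giw; then shift: g+6=m, i+6=o, w+6=c.

moc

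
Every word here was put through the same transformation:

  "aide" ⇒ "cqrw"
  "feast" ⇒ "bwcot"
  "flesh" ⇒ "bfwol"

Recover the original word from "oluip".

a(0)→c(2) and i(8)→q(16) fit y≡5x+2 (mod 26); the inverse of 5 mod 26 is 21. This is an affine cipher: with a=0,…,z=25, each position x becomes (5x+2) mod 26.
Undoing it on oluip: o(14)→21·(14−2)≡18=s; l(11)→21·(11−2)≡7=h; u(20)→21·(20−2)≡14=o; i(8)→21·(8−2)≡22=w; p(15)→21·(15−2)≡13=n (all mod 26).

shown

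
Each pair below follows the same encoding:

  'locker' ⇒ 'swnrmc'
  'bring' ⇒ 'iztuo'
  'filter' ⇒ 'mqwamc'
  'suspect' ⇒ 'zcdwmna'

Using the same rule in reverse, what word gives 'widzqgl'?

A repeating key of period 3 is used — shifts +7, +8, +11 over and over.
Reversing it on widzqgl: w−7=p, i−8=a, d−11=s, z−7=s, q−8=i, g−11=v, l−7=e.

passive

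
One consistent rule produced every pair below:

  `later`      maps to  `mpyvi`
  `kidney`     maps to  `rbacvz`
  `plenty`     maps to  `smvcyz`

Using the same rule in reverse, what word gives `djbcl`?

swing

l(11)→m(12) and a(0)→p(15) fit y≡21x+15 (mod 26); the inverse of 21 mod 26 is 5. This is an affine cipher: with a=0,…,z=25, each position x becomes (21x+15) mod 26.
Undoing it on djbcl: d(3)→5·(3−15)≡18=s; j(9)→5·(9−15)≡22=w; b(1)→5·(1−15)≡8=i; c(2)→5·(2−15)≡13=n; l(11)→5·(11−15)≡6=g (all mod 26).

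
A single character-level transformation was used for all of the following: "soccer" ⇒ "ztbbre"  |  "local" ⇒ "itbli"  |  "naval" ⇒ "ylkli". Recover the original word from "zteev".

Each letter's alphabet position (a=0..z=25) is mapped through 21·x+11 mod 26 — an affine cipher.
Decoding zteev: z(25)→5·(25−11)≡18=s; t(19)→5·(19−11)≡14=o; e(4)→5·(4−11)≡17=r; e(4)→5·(4−11)≡17=r; v(21)→5·(21−11)≡24=y (all mod 26).

sorry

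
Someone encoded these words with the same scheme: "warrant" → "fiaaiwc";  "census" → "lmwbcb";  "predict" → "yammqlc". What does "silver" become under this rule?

bquema

The shift depends on letter class: consonant w→f is +9, but vowel a→i is +8. Two shifts are in play — +8 for a/e/i/o/u, +9 for every other letter.
Applying it to silver: s(cons)+9=b, i(vowel)+8=q, l(cons)+9=u, v(cons)+9=e, e(vowel)+8=m, r(cons)+9=a.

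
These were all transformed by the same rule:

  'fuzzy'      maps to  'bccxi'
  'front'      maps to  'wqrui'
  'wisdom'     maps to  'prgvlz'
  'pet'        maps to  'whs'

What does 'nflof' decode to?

click

The output letters match the input read backwards, each shifted +3: fuzzy reversed is yzzuf. Read the word backwards and shift each letter +3.
Undoing it on nflof: shift back: n−3=k, f−3=c, l−3=i, o−3=l, f−3=c → kcilc; then reverse → click.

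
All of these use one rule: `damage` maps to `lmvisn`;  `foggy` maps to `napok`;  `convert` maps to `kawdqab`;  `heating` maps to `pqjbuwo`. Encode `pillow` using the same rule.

Shifts by position in damage: pos 0: d→l (+8), pos 1: a→m (+12), pos 2: m→v (+9), pos 3: a→i (+8), pos 4: g→s (+12), pos 5: e→n (+9) — repeating every 3. It's a Vigenère-style cipher with numeric key [8,12,9]: position i shifts by key[i mod 3].
On pillow: p+8=x, i+12=u, l+9=u, l+8=t, o+12=a, w+9=f.

xuutaf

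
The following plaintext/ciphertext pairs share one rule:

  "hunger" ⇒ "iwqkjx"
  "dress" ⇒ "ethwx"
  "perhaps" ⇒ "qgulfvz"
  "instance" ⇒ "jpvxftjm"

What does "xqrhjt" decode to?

wooden

In hunger: h→i is +1, u→w is +2, n→q is +3, g→k is +4 — the shift increases by 1 each position. Letter i (0-indexed) is shifted by i+1, so successive shifts are 1, 2, 3, ….
Decoding xqrhjt: x−1=w, q−2=o, r−3=o, h−4=d, j−5=e, t−6=n.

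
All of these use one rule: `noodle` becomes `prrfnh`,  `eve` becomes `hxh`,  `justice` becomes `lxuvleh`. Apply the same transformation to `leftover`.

nhhvrxht

The shift depends on letter class: consonant n→p is +2, but vowel o→r is +3. Vowels shift forward by 3 and consonants shift forward by 2.
On leftover: l(cons)+2=n, e(vowel)+3=h, f(cons)+2=h, t(cons)+2=v, o(vowel)+3=r, v(cons)+2=x, e(vowel)+3=h, r(cons)+2=t.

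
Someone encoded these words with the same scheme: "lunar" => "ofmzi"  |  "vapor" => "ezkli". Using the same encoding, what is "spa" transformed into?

Each pair mirrors across the alphabet (l↔o, u↔f, n↔m): positions sum to 25. This is the alphabet-reversal cipher (Atbash): a becomes z, b becomes y, etc.
For spa: s↔h, p↔k, a↔z.

hkz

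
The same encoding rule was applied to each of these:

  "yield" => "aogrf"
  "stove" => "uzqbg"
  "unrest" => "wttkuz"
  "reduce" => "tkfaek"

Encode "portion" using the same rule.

Shifts by position in yield: pos 0: y→a (+2), pos 1: i→o (+6), pos 2: e→g (+2), pos 3: l→r (+6) — repeating every 2. A repeating key of period 2 is used — shifts +2, +6 over and over.
Applying it to portion: p+2=r, o+6=u, r+2=t, t+6=z, i+2=k, o+6=u, n+2=p.

rutzkup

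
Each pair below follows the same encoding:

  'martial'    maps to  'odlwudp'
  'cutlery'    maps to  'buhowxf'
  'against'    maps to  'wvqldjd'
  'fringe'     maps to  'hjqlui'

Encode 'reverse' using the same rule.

The output letters match the input read backwards, each shifted +3: martial reversed is laitram. The word is reversed, then every letter is shifted forward by 3.
For reverse: reverse → esrever; then shift: e+3=h, s+3=v, r+3=u, e+3=h, v+3=y, e+3=h, r+3=u.

hvuhyhu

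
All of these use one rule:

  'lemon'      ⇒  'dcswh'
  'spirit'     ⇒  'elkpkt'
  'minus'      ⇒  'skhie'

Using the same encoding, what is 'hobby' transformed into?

vwjjq

l(11)→d(3) and e(4)→c(2) fit y≡15x+20 (mod 26); the inverse of 15 mod 26 is 7. Treating letters as 0–25, the rule is x ↦ 15x + 20 (mod 26).
For hobby: h(7)→15·7+20≡21=v; o(14)→15·14+20≡22=w; b(1)→15·1+20≡9=j; b(1)→15·1+20≡9=j; y(24)→15·24+20≡16=q (all mod 26).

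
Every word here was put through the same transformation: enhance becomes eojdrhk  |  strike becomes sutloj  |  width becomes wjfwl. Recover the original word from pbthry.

In enhance: e→e is +0, n→o is +1, h→j is +2, a→d is +3 — the shift increases by 1 each position. Letter i (0-indexed) is shifted by i+0, so successive shifts are 0, 1, 2, ….
Decoding pbthry: p−0=p, b−1=a, t−2=r, h−3=e, r−4=n, y−5=t.

parent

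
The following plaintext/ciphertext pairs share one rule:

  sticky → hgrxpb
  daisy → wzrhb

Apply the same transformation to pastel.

Each pair mirrors across the alphabet (s↔h, t↔g, i↔r): positions sum to 25. This is the alphabet-reversal cipher (Atbash): a becomes z, b becomes y, etc.
For pastel: p↔k, a↔z, s↔h, t↔g, e↔v, l↔o.

kzhgvo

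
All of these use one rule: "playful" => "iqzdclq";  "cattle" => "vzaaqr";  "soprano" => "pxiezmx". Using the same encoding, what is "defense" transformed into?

grcrmpr

Treating letters as 0–25, the rule is x ↦ 11x + 25 (mod 26).
Applying it to defense: d(3)→11·3+25≡6=g; e(4)→11·4+25≡17=r; f(5)→11·5+25≡2=c; e(4)→11·4+25≡17=r; n(13)→11·13+25≡12=m; s(18)→11·18+25≡15=p; e(4)→11·4+25≡17=r (all mod 26).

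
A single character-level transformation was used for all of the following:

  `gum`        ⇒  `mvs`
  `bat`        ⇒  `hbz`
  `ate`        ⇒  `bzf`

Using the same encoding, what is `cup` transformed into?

ivv

The shift depends on letter class: consonant g→m is +6, but vowel u→v is +1. Two shifts are in play — +1 for a/e/i/o/u, +6 for every other letter.
For cup: c(cons)+6=i, u(vowel)+1=v, p(cons)+6=v.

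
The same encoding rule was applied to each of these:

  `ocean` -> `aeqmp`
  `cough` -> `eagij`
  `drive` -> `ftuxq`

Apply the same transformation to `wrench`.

ytqpej

The shift depends on letter class: consonant c→e is +2, but vowel o→a is +12. Vowels shift forward by 12 and consonants shift forward by 2.
On wrench: w(cons)+2=y, r(cons)+2=t, e(vowel)+12=q, n(cons)+2=p, c(cons)+2=e, h(cons)+2=j.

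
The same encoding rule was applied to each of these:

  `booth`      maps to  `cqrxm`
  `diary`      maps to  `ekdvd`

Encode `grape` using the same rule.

In booth: b→c is +1, o→q is +2, o→r is +3, t→x is +4 — the shift increases by 1 each position. The shift increases by 1 at each position, starting from +1: 1, 2, 3, ….
On grape: g+1=h, r+2=t, a+3=d, p+4=t, e+5=j.

htdtj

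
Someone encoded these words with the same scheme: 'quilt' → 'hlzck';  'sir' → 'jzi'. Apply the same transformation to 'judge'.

aluxv

Compare letters: q→h is +17, u→l is +17, i→z is +17 — a constant shift. It's a constant shift of +17 (ROT17).
Applying it to judge: j+17=a, u+17=l, d+17=u, g+17=x, e+17=v.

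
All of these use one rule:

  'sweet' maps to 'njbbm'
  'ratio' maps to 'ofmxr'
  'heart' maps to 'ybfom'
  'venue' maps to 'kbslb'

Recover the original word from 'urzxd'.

logic

This is an affine cipher: with a=0,…,z=25, each position x becomes (25x+5) mod 26.
Reversing it on urzxd: u(20)→25·(20−5)≡11=l; r(17)→25·(17−5)≡14=o; z(25)→25·(25−5)≡6=g; x(23)→25·(23−5)≡8=i; d(3)→25·(3−5)≡2=c (all mod 26).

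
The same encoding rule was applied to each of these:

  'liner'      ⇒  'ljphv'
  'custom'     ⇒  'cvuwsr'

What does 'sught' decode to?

steep

In liner: l→l is +0, i→j is +1, n→p is +2, e→h is +3 — the shift increases by 1 each position. Each letter shifts forward by its position index (0, 1, 2, …) — the shift grows by one for each successive letter.
Undoing it on sught: s−0=s, u−1=t, g−2=e, h−3=e, t−4=p.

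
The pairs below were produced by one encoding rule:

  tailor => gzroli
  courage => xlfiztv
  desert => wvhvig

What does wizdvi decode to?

Each letter is replaced by its mirror in the alphabet: a↔z, b↔y, c↔x, and so on (the Atbash cipher).
Decoding wizdvi: w↔d, i↔r, z↔a, d↔w, v↔e, i↔r.

drawer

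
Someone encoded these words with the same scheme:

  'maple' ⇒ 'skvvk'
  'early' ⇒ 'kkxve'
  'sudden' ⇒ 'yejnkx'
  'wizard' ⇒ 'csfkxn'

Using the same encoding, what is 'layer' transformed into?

Shifts by position in maple: pos 0: m→s (+6), pos 1: a→k (+10), pos 2: p→v (+6), pos 3: l→v (+10) — repeating every 2. The shifts repeat in a cycle of length 2: positions 0,1,… shift by +6, +10, then the pattern repeats.
On layer: l+6=r, a+10=k, y+6=e, e+10=o, r+6=x.

rkeox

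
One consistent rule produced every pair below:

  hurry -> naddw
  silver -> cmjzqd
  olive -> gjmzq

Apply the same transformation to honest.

h(7)→n(13) and u(20)→a(0) fit y≡25x+20 (mod 26); the inverse of 25 mod 26 is 25. Each letter's alphabet position (a=0..z=25) is mapped through 25·x+20 mod 26 — an affine cipher.
On honest: h(7)→25·7+20≡13=n; o(14)→25·14+20≡6=g; n(13)→25·13+20≡7=h; e(4)→25·4+20≡16=q; s(18)→25·18+20≡2=c; t(19)→25·19+20≡1=b (all mod 26).

nghqcb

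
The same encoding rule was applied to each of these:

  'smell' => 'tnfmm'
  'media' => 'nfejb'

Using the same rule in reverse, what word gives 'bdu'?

act

Compare letters: s→t is +1, m→n is +1, e→f is +1 — a constant shift. It's a constant shift of +1 (ROT1).
Decoding bdu: b−1=a, d−1=c, u−1=t.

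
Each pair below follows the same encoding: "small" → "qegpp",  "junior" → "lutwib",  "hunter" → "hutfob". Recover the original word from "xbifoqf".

s(18)→q(16) and m(12)→e(4) fit y≡15x+6 (mod 26); the inverse of 15 mod 26 is 7. Each letter's alphabet position (a=0..z=25) is mapped through 15·x+6 mod 26 — an affine cipher.
Undoing it on xbifoqf: x(23)→7·(23−6)≡15=p; b(1)→7·(1−6)≡17=r; i(8)→7·(8−6)≡14=o; f(5)→7·(5−6)≡19=t; o(14)→7·(14−6)≡4=e; q(16)→7·(16−6)≡18=s; f(5)→7·(5−6)≡19=t (all mod 26).

protest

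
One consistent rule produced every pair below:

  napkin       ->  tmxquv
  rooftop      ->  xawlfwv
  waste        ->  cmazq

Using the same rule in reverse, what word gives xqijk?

ready

Shifts by position in napkin: pos 0: n→t (+6), pos 1: a→m (+12), pos 2: p→x (+8), pos 3: k→q (+6), pos 4: i→u (+12), pos 5: n→v (+8) — repeating every 3. A repeating key of period 3 is used — shifts +6, +12, +8 over and over.
Undoing it on xqijk: x−6=r, q−12=e, i−8=a, j−6=d, k−12=y.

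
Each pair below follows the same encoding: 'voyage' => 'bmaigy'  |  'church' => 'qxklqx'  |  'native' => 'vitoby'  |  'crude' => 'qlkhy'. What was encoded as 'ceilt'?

smart

v(21)→b(1) and o(14)→m(12) fit y≡17x+8 (mod 26); the inverse of 17 mod 26 is 23. Each letter's alphabet position (a=0..z=25) is mapped through 17·x+8 mod 26 — an affine cipher.
Undoing it on ceilt: c(2)→23·(2−8)≡18=s; e(4)→23·(4−8)≡12=m; i(8)→23·(8−8)≡0=a; l(11)→23·(11−8)≡17=r; t(19)→23·(19−8)≡19=t (all mod 26).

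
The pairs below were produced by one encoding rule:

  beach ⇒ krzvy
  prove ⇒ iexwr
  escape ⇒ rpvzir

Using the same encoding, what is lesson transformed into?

b(1)→k(10) and e(4)→r(17) fit y≡11x+25 (mod 26); the inverse of 11 mod 26 is 19. Treating letters as 0–25, the rule is x ↦ 11x + 25 (mod 26).
For lesson: l(11)→11·11+25≡16=q; e(4)→11·4+25≡17=r; s(18)→11·18+25≡15=p; s(18)→11·18+25≡15=p; o(14)→11·14+25≡23=x; n(13)→11·13+25≡12=m (all mod 26).

qrppxm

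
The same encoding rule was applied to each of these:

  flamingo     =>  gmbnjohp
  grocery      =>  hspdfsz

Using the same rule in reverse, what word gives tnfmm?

Compare letters: f→g is +1, l→m is +1, a→b is +1 — a constant shift. This is a Caesar cipher with shift 1.
Reversing it on tnfmm: t−1=s, n−1=m, f−1=e, m−1=l, m−1=l.

smell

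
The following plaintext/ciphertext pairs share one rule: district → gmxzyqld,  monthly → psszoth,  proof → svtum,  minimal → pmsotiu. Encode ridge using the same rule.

umiml

The shift increases by 1 at each position, starting from +3: 3, 4, 5, ….
On ridge: r+3=u, i+4=m, d+5=i, g+6=m, e+7=l.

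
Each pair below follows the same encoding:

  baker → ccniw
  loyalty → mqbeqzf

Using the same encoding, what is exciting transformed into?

In baker: b→c is +1, a→c is +2, k→n is +3, e→i is +4 — the shift increases by 1 each position. The shift increases by 1 at each position, starting from +1: 1, 2, 3, ….
Applying it to exciting: e+1=f, x+2=z, c+3=f, i+4=m, t+5=y, i+6=o, n+7=u, g+8=o.

fzfmyouo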